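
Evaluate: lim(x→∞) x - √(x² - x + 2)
This is an ∞-∞ indeterminate form.

Combine fractions or rationalize to convert ∞-∞ to 0/0 form:
  lim(x→∞) x - √(x² - x + 2) = 1/2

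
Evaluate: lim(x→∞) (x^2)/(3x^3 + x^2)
This is an ∞/∞ indeterminate form.

Apply L'Hôpital's rule: differentiate numerator and denominator separately.
  f(x) = x^2   ⇒   f'(x) = 2·x
  g(x) = 3·x^3 + x^2   ⇒   g'(x) = 9·x^2 + 2·x
  lim(x→∞) f'(x)/g'(x) = lim(x→∞) (2·x)/(9·x^2 + 2·x)
  = 0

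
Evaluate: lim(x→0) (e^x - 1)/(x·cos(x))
This is a 0/0 indeterminate form.

Apply L'Hôpital's rule: differentiate numerator and denominator separately.
  f(x) = e^(x) - 1   ⇒   f'(x) = e^(x)
  g(x) = x·cos(x)   ⇒   g'(x) = -x·sin(x) + cos(x)
  lim(x→0) f'(x)/g'(x) = lim(x→0) (e^(x))/(-x·sin(x) + cos(x))
  = 1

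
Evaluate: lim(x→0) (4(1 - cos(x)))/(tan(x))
This is a 0/0 indeterminate form.

Apply L'Hôpital's rule: differentiate numerator and denominator separately.
  f(x) = 4 - 4·cos(x)   ⇒   f'(x) = 4·sin(x)
  g(x) = tan(x)   ⇒   g'(x) = tan(x)^2 + 1
  lim(x→0) f'(x)/g'(x) = lim(x→0) (4·sin(x))/(tan(x)^2 + 1)
  = 0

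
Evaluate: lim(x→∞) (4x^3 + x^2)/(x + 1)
This is an ∞/∞ indeterminate form.

Apply L'Hôpital's rule: differentiate numerator and denominator separately.
  f(x) = 4·x^3 + x^2   ⇒   f'(x) = 12·x^2 + 2·x
  g(x) = x + 1   ⇒   g'(x) = 1
  lim(x→∞) f'(x)/g'(x) = lim(x→∞) (12·x^2 + 2·x)/(1)
  = ∞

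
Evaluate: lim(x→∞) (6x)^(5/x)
This is an exponential indeterminate form.

For exponential indeterminate forms, take the natural log:
  Let L = lim(x→∞) (6x)^(5/x)
  Then ln(L) = lim(x→∞) [exponent × ln(base)]
  Evaluate using L'Hôpital or standard limits, then exponentiate.
  L = 1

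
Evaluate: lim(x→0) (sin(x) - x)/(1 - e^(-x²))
This is a 0/0 indeterminate form.

Apply L'Hôpital's rule: differentiate numerator and denominator separately.
  f(x) = -x + sin(x)   ⇒   f'(x) = cos(x) - 1
  g(x) = 1 - e^(-x^2)   ⇒   g'(x) = 2·x·e^(-x^2)
  lim(x→0) f'(x)/g'(x) = lim(x→0) (cos(x) - 1)/(2·x·e^(-x^2))
  = 0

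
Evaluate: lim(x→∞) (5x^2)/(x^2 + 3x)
This is an ∞/∞ indeterminate form.

Apply L'Hôpital's rule: differentiate numerator and denominator separately.
  f(x) = 5·x^2   ⇒   f'(x) = 10·x
  g(x) = x^2 + 3·x   ⇒   g'(x) = 2·x + 3
  lim(x→∞) f'(x)/g'(x) = lim(x→∞) (10·x)/(2·x + 3)
  = 5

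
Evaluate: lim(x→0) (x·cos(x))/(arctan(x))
This is a 0/0 indeterminate form.

Apply L'Hôpital's rule: differentiate numerator and denominator separately.
  f(x) = x·cos(x)   ⇒   f'(x) = -x·sin(x) + cos(x)
  g(x) = atan(x)   ⇒   g'(x) = 1/(x^2 + 1)
  lim(x→0) f'(x)/g'(x) = lim(x→0) (-x·sin(x) + cos(x))/(1/(x^2 + 1))
  = 1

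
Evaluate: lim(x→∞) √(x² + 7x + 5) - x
This is an ∞-∞ indeterminate form.

Combine fractions or rationalize to convert ∞-∞ to 0/0 form:
  lim(x→∞) √(x² + 7x + 5) - x = 7/2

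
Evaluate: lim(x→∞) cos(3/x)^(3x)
This is an exponential indeterminate form.

For exponential indeterminate forms, take the natural log:
  Let L = lim(x→∞) cos(3/x)^(3x)
  Then ln(L) = lim(x→∞) [exponent × ln(base)]
  Evaluate using L'Hôpital or standard limits, then exponentiate.
  L = 1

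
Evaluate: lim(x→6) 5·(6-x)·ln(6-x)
This is a 0·∞ indeterminate form.

Rewrite 0·∞ as a quotient (0/0 or ∞/∞ form), then apply L'Hôpital's rule:
  lim(x→6) 5·(6-x)·ln(6-x) = 0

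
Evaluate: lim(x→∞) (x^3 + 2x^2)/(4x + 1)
This is an ∞/∞ indeterminate form.

Apply L'Hôpital's rule: differentiate numerator and denominator separately.
  f(x) = x^3 + 2·x^2   ⇒   f'(x) = 3·x^2 + 4·x
  g(x) = 4·x + 1   ⇒   g'(x) = 4
  lim(x→∞) f'(x)/g'(x) = lim(x→∞) (3·x^2 + 4·x)/(4)
  = ∞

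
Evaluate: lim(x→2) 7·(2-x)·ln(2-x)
This is a 0·∞ indeterminate form.

Rewrite 0·∞ as a quotient (0/0 or ∞/∞ form), then apply L'Hôpital's rule:
  lim(x→2) 7·(2-x)·ln(2-x) = 0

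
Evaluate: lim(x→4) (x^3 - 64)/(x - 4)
This is a standard limit.

Factor or rationalize the expression:
  lim(x→4) (x^3 - 64)/(x - 4) = 48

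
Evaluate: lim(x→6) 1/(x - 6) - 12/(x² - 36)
This is an ∞-∞ indeterminate form.

Combine fractions or rationalize to convert ∞-∞ to 0/0 form:
  lim(x→6) 1/(x - 6) - 12/(x² - 36) = 1/12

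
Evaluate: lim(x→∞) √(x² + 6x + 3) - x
This is an ∞-∞ indeterminate form.

Combine fractions or rationalize to convert ∞-∞ to 0/0 form:
  lim(x→∞) √(x² + 6x + 3) - x = 3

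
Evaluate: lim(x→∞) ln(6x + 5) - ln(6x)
This is an ∞-∞ indeterminate form.

Combine fractions or rationalize to convert ∞-∞ to 0/0 form:
  lim(x→∞) ln(6x + 5) - ln(6x) = 0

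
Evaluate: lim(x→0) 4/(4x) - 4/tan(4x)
This is an ∞-∞ indeterminate form.

Combine fractions or rationalize to convert ∞-∞ to 0/0 form:
  lim(x→0) 4/(4x) - 4/tan(4x) = 0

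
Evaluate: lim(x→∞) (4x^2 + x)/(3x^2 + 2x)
This is an ∞/∞ indeterminate form.

Apply L'Hôpital's rule: differentiate numerator and denominator separately.
  f(x) = 4·x^2 + x   ⇒   f'(x) = 8·x + 1
  g(x) = 3·x^2 + 2·x   ⇒   g'(x) = 6·x + 2
  lim(x→∞) f'(x)/g'(x) = lim(x→∞) (8·x + 1)/(6·x + 2)
  = 4/3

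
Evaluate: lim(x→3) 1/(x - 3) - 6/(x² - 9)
This is an ∞-∞ indeterminate form.

Combine fractions or rationalize to convert ∞-∞ to 0/0 form:
  lim(x→3) 1/(x - 3) - 6/(x² - 9) = 1/6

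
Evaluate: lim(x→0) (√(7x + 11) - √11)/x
This is a standard limit.

Factor or rationalize the expression:
  lim(x→0) (√(7x + 11) - √11)/x = 7·sqrt(11)/22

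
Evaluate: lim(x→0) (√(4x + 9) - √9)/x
This is a standard limit.

Factor or rationalize the expression:
  lim(x→0) (√(4x + 9) - √9)/x = 2/3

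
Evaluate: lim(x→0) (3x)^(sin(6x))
This is an exponential indeterminate form.

For exponential indeterminate forms, take the natural log:
  Let L = lim(x→0) (3x)^(sin(6x))
  Then ln(L) = lim(x→0) [exponent × ln(base)]
  Evaluate using L'Hôpital or standard limits, then exponentiate.
  L = 1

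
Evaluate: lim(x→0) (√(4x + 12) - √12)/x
This is a standard limit.

Factor or rationalize the expression:
  lim(x→0) (√(4x + 12) - √12)/x = sqrt(3)/3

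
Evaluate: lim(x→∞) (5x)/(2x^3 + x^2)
This is an ∞/∞ indeterminate form.

Apply L'Hôpital's rule: differentiate numerator and denominator separately.
  f(x) = 5·x   ⇒   f'(x) = 5
  g(x) = 2·x^3 + x^2   ⇒   g'(x) = 6·x^2 + 2·x
  lim(x→∞) f'(x)/g'(x) = lim(x→∞) (5)/(6·x^2 + 2·x)
  = 0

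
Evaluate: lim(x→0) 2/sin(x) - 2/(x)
This is an ∞-∞ indeterminate form.

Combine fractions or rationalize to convert ∞-∞ to 0/0 form:
  lim(x→0) 2/sin(x) - 2/(x) = 0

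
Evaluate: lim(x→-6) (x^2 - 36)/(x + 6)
This is a standard limit.

Factor or rationalize the expression:
  lim(x→-6) (x^2 - 36)/(x + 6) = -12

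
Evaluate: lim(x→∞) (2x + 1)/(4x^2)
This is an ∞/∞ indeterminate form.

Apply L'Hôpital's rule: differentiate numerator and denominator separately.
  f(x) = 2·x + 1   ⇒   f'(x) = 2
  g(x) = 4·x^2   ⇒   g'(x) = 8·x
  lim(x→∞) f'(x)/g'(x) = lim(x→∞) (2)/(8·x)
  = 0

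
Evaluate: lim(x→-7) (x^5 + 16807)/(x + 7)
This is a standard limit.

Factor or rationalize the expression:
  lim(x→-7) (x^5 + 16807)/(x + 7) = 12005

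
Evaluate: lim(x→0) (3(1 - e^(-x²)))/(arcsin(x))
This is a 0/0 indeterminate form.

Apply L'Hôpital's rule: differentiate numerator and denominator separately.
  f(x) = 3 - 3·e^(-x^2)   ⇒   f'(x) = 6·x·e^(-x^2)
  g(x) = asin(x)   ⇒   g'(x) = 1/sqrt(1 - x^2)
  lim(x→0) f'(x)/g'(x) = lim(x→0) (6·x·e^(-x^2))/(1/sqrt(1 - x^2))
  = 0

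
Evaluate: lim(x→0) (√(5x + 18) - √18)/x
This is a standard limit.

Factor or rationalize the expression:
  lim(x→0) (√(5x + 18) - √18)/x = 5·sqrt(2)/12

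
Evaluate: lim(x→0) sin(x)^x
This is an exponential indeterminate form.

For exponential indeterminate forms, take the natural log:
  Let L = lim(x→0) sin(x)^x
  Then ln(L) = lim(x→0) [exponent × ln(base)]
  Evaluate using L'Hôpital or standard limits, then exponentiate.
  L = 1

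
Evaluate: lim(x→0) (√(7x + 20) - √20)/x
This is a standard limit.

Factor or rationalize the expression:
  lim(x→0) (√(7x + 20) - √20)/x = 7·sqrt(5)/20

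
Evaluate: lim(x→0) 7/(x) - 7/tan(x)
This is an ∞-∞ indeterminate form.

Combine fractions or rationalize to convert ∞-∞ to 0/0 form:
  lim(x→0) 7/(x) - 7/tan(x) = 0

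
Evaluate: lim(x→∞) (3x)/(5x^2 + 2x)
This is an ∞/∞ indeterminate form.

Apply L'Hôpital's rule: differentiate numerator and denominator separately.
  f(x) = 3·x   ⇒   f'(x) = 3
  g(x) = 5·x^2 + 2·x   ⇒   g'(x) = 10·x + 2
  lim(x→∞) f'(x)/g'(x) = lim(x→∞) (3)/(10·x + 2)
  = 0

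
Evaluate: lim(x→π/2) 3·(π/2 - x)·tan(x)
This is a 0·∞ indeterminate form.

Rewrite 0·∞ as a quotient (0/0 or ∞/∞ form), then apply L'Hôpital's rule:
  lim(x→π/2) 3·(π/2 - x)·tan(x) = 3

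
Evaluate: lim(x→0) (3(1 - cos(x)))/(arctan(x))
This is a 0/0 indeterminate form.

Apply L'Hôpital's rule: differentiate numerator and denominator separately.
  f(x) = 3 - 3·cos(x)   ⇒   f'(x) = 3·sin(x)
  g(x) = atan(x)   ⇒   g'(x) = 1/(x^2 + 1)
  lim(x→0) f'(x)/g'(x) = lim(x→0) (3·sin(x))/(1/(x^2 + 1))
  = 0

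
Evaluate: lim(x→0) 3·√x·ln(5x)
This is a 0·∞ indeterminate form.

Rewrite 0·∞ as a quotient (0/0 or ∞/∞ form), then apply L'Hôpital's rule:
  lim(x→0) 3·√x·ln(5x) = 0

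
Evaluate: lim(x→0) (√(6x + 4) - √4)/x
This is a standard limit.

Factor or rationalize the expression:
  lim(x→0) (√(6x + 4) - √4)/x = 3/2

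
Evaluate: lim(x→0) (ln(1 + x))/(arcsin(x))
This is a 0/0 indeterminate form.

Apply L'Hôpital's rule: differentiate numerator and denominator separately.
  f(x) = ln(x + 1)   ⇒   f'(x) = 1/(x + 1)
  g(x) = asin(x)   ⇒   g'(x) = 1/sqrt(1 - x^2)
  lim(x→0) f'(x)/g'(x) = lim(x→0) (1/(x + 1))/(1/sqrt(1 - x^2))
  = 1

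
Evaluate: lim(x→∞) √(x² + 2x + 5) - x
This is an ∞-∞ indeterminate form.

Combine fractions or rationalize to convert ∞-∞ to 0/0 form:
  lim(x→∞) √(x² + 2x + 5) - x = 1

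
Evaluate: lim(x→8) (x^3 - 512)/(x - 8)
This is a standard limit.

Factor or rationalize the expression:
  lim(x→8) (x^3 - 512)/(x - 8) = 192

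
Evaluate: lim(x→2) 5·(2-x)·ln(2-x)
This is a 0·∞ indeterminate form.

Rewrite 0·∞ as a quotient (0/0 or ∞/∞ form), then apply L'Hôpital's rule:
  lim(x→2) 5·(2-x)·ln(2-x) = 0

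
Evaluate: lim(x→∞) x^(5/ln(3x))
This is an exponential indeterminate form.

For exponential indeterminate forms, take the natural log:
  Let L = lim(x→∞) x^(5/ln(3x))
  Then ln(L) = lim(x→∞) [exponent × ln(base)]
  Evaluate using L'Hôpital or standard limits, then exponentiate.
  L = e^(5)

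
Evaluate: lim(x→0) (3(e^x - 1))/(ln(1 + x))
This is a 0/0 indeterminate form.

Apply L'Hôpital's rule: differentiate numerator and denominator separately.
  f(x) = 3·e^(x) - 3   ⇒   f'(x) = 3·e^(x)
  g(x) = ln(x + 1)   ⇒   g'(x) = 1/(x + 1)
  lim(x→0) f'(x)/g'(x) = lim(x→0) (3·e^(x))/(1/(x + 1))
  = 3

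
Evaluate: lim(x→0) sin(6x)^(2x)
This is an exponential indeterminate form.

For exponential indeterminate forms, take the natural log:
  Let L = lim(x→0) sin(6x)^(2x)
  Then ln(L) = lim(x→0) [exponent × ln(base)]
  Evaluate using L'Hôpital or standard limits, then exponentiate.
  L = 1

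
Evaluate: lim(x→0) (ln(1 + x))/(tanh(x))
This is a 0/0 indeterminate form.

Apply L'Hôpital's rule: differentiate numerator and denominator separately.
  f(x) = ln(x + 1)   ⇒   f'(x) = 1/(x + 1)
  g(x) = tanh(x)   ⇒   g'(x) = 1 - tanh(x)^2
  lim(x→0) f'(x)/g'(x) = lim(x→0) (1/(x + 1))/(1 - tanh(x)^2)
  = 1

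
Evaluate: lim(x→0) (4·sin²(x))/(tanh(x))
This is a 0/0 indeterminate form.

Apply L'Hôpital's rule: differentiate numerator and denominator separately.
  f(x) = 4·sin(x)^2   ⇒   f'(x) = 8·sin(x)·cos(x)
  g(x) = tanh(x)   ⇒   g'(x) = 1 - tanh(x)^2
  lim(x→0) f'(x)/g'(x) = lim(x→0) (8·sin(x)·cos(x))/(1 - tanh(x)^2)
  = 0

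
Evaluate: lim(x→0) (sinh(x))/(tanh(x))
This is a 0/0 indeterminate form.

Apply L'Hôpital's rule: differentiate numerator and denominator separately.
  f(x) = sinh(x)   ⇒   f'(x) = cosh(x)
  g(x) = tanh(x)   ⇒   g'(x) = 1 - tanh(x)^2
  lim(x→0) f'(x)/g'(x) = lim(x→0) (cosh(x))/(1 - tanh(x)^2)
  = 1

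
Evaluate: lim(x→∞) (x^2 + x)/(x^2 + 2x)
This is an ∞/∞ indeterminate form.

Apply L'Hôpital's rule: differentiate numerator and denominator separately.
  f(x) = x^2 + x   ⇒   f'(x) = 2·x + 1
  g(x) = x^2 + 2·x   ⇒   g'(x) = 2·x + 2
  lim(x→∞) f'(x)/g'(x) = lim(x→∞) (2·x + 1)/(2·x + 2)
  = 1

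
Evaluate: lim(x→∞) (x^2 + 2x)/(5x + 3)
This is an ∞/∞ indeterminate form.

Apply L'Hôpital's rule: differentiate numerator and denominator separately.
  f(x) = x^2 + 2·x   ⇒   f'(x) = 2·x + 2
  g(x) = 5·x + 3   ⇒   g'(x) = 5
  lim(x→∞) f'(x)/g'(x) = lim(x→∞) (2·x + 2)/(5)
  = ∞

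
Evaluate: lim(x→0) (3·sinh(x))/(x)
This is a 0/0 indeterminate form.

Apply L'Hôpital's rule: differentiate numerator and denominator separately.
  f(x) = 3·sinh(x)   ⇒   f'(x) = 3·cosh(x)
  g(x) = x   ⇒   g'(x) = 1
  lim(x→0) f'(x)/g'(x) = lim(x→0) (3·cosh(x))/(1)
  = 3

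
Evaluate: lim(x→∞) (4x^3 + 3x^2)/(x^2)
This is an ∞/∞ indeterminate form.

Apply L'Hôpital's rule: differentiate numerator and denominator separately.
  f(x) = 4·x^3 + 3·x^2   ⇒   f'(x) = 12·x^2 + 6·x
  g(x) = x^2   ⇒   g'(x) = 2·x
  lim(x→∞) f'(x)/g'(x) = lim(x→∞) (12·x^2 + 6·x)/(2·x)
  = ∞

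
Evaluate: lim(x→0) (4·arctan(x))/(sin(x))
This is a 0/0 indeterminate form.

Apply L'Hôpital's rule: differentiate numerator and denominator separately.
  f(x) = 4·atan(x)   ⇒   f'(x) = 4/(x^2 + 1)
  g(x) = sin(x)   ⇒   g'(x) = cos(x)
  lim(x→0) f'(x)/g'(x) = lim(x→0) (4/(x^2 + 1))/(cos(x))
  = 4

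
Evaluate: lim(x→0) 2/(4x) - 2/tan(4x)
This is an ∞-∞ indeterminate form.

Combine fractions or rationalize to convert ∞-∞ to 0/0 form:
  lim(x→0) 2/(4x) - 2/tan(4x) = 0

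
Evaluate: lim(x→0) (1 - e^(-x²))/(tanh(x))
This is a 0/0 indeterminate form.

Apply L'Hôpital's rule: differentiate numerator and denominator separately.
  f(x) = 1 - e^(-x^2)   ⇒   f'(x) = 2·x·e^(-x^2)
  g(x) = tanh(x)   ⇒   g'(x) = 1 - tanh(x)^2
  lim(x→0) f'(x)/g'(x) = lim(x→0) (2·x·e^(-x^2))/(1 - tanh(x)^2)
  = 0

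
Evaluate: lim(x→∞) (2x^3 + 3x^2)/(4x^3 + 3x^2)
This is an ∞/∞ indeterminate form.

Apply L'Hôpital's rule: differentiate numerator and denominator separately.
  f(x) = 2·x^3 + 3·x^2   ⇒   f'(x) = 6·x^2 + 6·x
  g(x) = 4·x^3 + 3·x^2   ⇒   g'(x) = 12·x^2 + 6·x
  lim(x→∞) f'(x)/g'(x) = lim(x→∞) (6·x^2 + 6·x)/(12·x^2 + 6·x)
  = 1/2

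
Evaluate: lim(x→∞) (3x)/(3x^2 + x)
This is an ∞/∞ indeterminate form.

Apply L'Hôpital's rule: differentiate numerator and denominator separately.
  f(x) = 3·x   ⇒   f'(x) = 3
  g(x) = 3·x^2 + x   ⇒   g'(x) = 6·x + 1
  lim(x→∞) f'(x)/g'(x) = lim(x→∞) (3)/(6·x + 1)
  = 0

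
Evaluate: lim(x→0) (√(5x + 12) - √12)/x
This is a standard limit.

Factor or rationalize the expression:
  lim(x→0) (√(5x + 12) - √12)/x = 5·sqrt(3)/12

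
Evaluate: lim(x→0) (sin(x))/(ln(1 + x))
This is a 0/0 indeterminate form.

Apply L'Hôpital's rule: differentiate numerator and denominator separately.
  f(x) = sin(x)   ⇒   f'(x) = cos(x)
  g(x) = ln(x + 1)   ⇒   g'(x) = 1/(x + 1)
  lim(x→0) f'(x)/g'(x) = lim(x→0) (cos(x))/(1/(x + 1))
  = 1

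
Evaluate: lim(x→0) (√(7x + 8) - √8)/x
This is a standard limit.

Factor or rationalize the expression:
  lim(x→0) (√(7x + 8) - √8)/x = 7·sqrt(2)/8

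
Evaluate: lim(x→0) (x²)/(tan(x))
This is a 0/0 indeterminate form.

Apply L'Hôpital's rule: differentiate numerator and denominator separately.
  f(x) = x^2   ⇒   f'(x) = 2·x
  g(x) = tan(x)   ⇒   g'(x) = tan(x)^2 + 1
  lim(x→0) f'(x)/g'(x) = lim(x→0) (2·x)/(tan(x)^2 + 1)
  = 0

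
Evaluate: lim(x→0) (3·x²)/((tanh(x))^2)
This is a 0/0 indeterminate form.

Apply L'Hôpital's rule: differentiate numerator and denominator separately.
  f(x) = 3·x^2   ⇒   f'(x) = 6·x
  g(x) = tanh(x)^2   ⇒   g'(x) = (2 - 2·tanh(x)^2)·tanh(x)
  lim(x→0) f'(x)/g'(x) = lim(x→0) (6·x)/((2 - 2·tanh(x)^2)·tanh(x))
  = 3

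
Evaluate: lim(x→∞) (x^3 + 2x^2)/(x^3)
This is an ∞/∞ indeterminate form.

Apply L'Hôpital's rule: differentiate numerator and denominator separately.
  f(x) = x^3 + 2·x^2   ⇒   f'(x) = 3·x^2 + 4·x
  g(x) = x^3   ⇒   g'(x) = 3·x^2
  lim(x→∞) f'(x)/g'(x) = lim(x→∞) (3·x^2 + 4·x)/(3·x^2)
  = 1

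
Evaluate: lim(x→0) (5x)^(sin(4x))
This is an exponential indeterminate form.

For exponential indeterminate forms, take the natural log:
  Let L = lim(x→0) (5x)^(sin(4x))
  Then ln(L) = lim(x→0) [exponent × ln(base)]
  Evaluate using L'Hôpital or standard limits, then exponentiate.
  L = 1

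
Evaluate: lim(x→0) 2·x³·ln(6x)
This is a 0·∞ indeterminate form.

Rewrite 0·∞ as a quotient (0/0 or ∞/∞ form), then apply L'Hôpital's rule:
  lim(x→0) 2·x³·ln(6x) = 0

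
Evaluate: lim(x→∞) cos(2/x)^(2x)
This is an exponential indeterminate form.

For exponential indeterminate forms, take the natural log:
  Let L = lim(x→∞) cos(2/x)^(2x)
  Then ln(L) = lim(x→∞) [exponent × ln(base)]
  Evaluate using L'Hôpital or standard limits, then exponentiate.
  L = 1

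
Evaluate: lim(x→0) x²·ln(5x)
This is a 0·∞ indeterminate form.

Rewrite 0·∞ as a quotient (0/0 or ∞/∞ form), then apply L'Hôpital's rule:
  lim(x→0) x²·ln(5x) = 0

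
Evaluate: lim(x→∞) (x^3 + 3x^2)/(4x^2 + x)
This is an ∞/∞ indeterminate form.

Apply L'Hôpital's rule: differentiate numerator and denominator separately.
  f(x) = x^3 + 3·x^2   ⇒   f'(x) = 3·x^2 + 6·x
  g(x) = 4·x^2 + x   ⇒   g'(x) = 8·x + 1
  lim(x→∞) f'(x)/g'(x) = lim(x→∞) (3·x^2 + 6·x)/(8·x + 1)
  = ∞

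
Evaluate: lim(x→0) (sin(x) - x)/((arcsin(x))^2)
This is a 0/0 indeterminate form.

Apply L'Hôpital's rule: differentiate numerator and denominator separately.
  f(x) = -x + sin(x)   ⇒   f'(x) = cos(x) - 1
  g(x) = asin(x)^2   ⇒   g'(x) = 2·asin(x)/sqrt(1 - x^2)
  lim(x→0) f'(x)/g'(x) = lim(x→0) (cos(x) - 1)/(2·asin(x)/sqrt(1 - x^2))
  = 0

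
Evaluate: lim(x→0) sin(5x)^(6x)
This is an exponential indeterminate form.

For exponential indeterminate forms, take the natural log:
  Let L = lim(x→0) sin(5x)^(6x)
  Then ln(L) = lim(x→0) [exponent × ln(base)]
  Evaluate using L'Hôpital or standard limits, then exponentiate.
  L = 1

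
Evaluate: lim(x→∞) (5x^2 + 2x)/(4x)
This is an ∞/∞ indeterminate form.

Apply L'Hôpital's rule: differentiate numerator and denominator separately.
  f(x) = 5·x^2 + 2·x   ⇒   f'(x) = 10·x + 2
  g(x) = 4·x   ⇒   g'(x) = 4
  lim(x→∞) f'(x)/g'(x) = lim(x→∞) (10·x + 2)/(4)
  = ∞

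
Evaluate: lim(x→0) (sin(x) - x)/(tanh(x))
This is a 0/0 indeterminate form.

Apply L'Hôpital's rule: differentiate numerator and denominator separately.
  f(x) = -x + sin(x)   ⇒   f'(x) = cos(x) - 1
  g(x) = tanh(x)   ⇒   g'(x) = 1 - tanh(x)^2
  lim(x→0) f'(x)/g'(x) = lim(x→0) (cos(x) - 1)/(1 - tanh(x)^2)
  = 0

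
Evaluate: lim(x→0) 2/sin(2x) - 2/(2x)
This is an ∞-∞ indeterminate form.

Combine fractions or rationalize to convert ∞-∞ to 0/0 form:
  lim(x→0) 2/sin(2x) - 2/(2x) = 0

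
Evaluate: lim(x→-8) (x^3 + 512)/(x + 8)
This is a standard limit.

Factor or rationalize the expression:
  lim(x→-8) (x^3 + 512)/(x + 8) = 192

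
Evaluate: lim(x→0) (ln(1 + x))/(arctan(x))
This is a 0/0 indeterminate form.

Apply L'Hôpital's rule: differentiate numerator and denominator separately.
  f(x) = ln(x + 1)   ⇒   f'(x) = 1/(x + 1)
  g(x) = atan(x)   ⇒   g'(x) = 1/(x^2 + 1)
  lim(x→0) f'(x)/g'(x) = lim(x→0) (1/(x + 1))/(1/(x^2 + 1))
  = 1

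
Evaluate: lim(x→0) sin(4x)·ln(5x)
This is a 0·∞ indeterminate form.

Rewrite 0·∞ as a quotient (0/0 or ∞/∞ form), then apply L'Hôpital's rule:
  lim(x→0) sin(4x)·ln(5x) = 0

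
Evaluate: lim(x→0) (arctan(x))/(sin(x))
This is a 0/0 indeterminate form.

Apply L'Hôpital's rule: differentiate numerator and denominator separately.
  f(x) = atan(x)   ⇒   f'(x) = 1/(x^2 + 1)
  g(x) = sin(x)   ⇒   g'(x) = cos(x)
  lim(x→0) f'(x)/g'(x) = lim(x→0) (1/(x^2 + 1))/(cos(x))
  = 1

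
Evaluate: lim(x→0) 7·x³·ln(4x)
This is a 0·∞ indeterminate form.

Rewrite 0·∞ as a quotient (0/0 or ∞/∞ form), then apply L'Hôpital's rule:
  lim(x→0) 7·x³·ln(4x) = 0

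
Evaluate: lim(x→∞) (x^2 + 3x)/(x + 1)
This is an ∞/∞ indeterminate form.

Apply L'Hôpital's rule: differentiate numerator and denominator separately.
  f(x) = x^2 + 3·x   ⇒   f'(x) = 2·x + 3
  g(x) = x + 1   ⇒   g'(x) = 1
  lim(x→∞) f'(x)/g'(x) = lim(x→∞) (2·x + 3)/(1)
  = ∞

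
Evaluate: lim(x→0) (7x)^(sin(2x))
This is an exponential indeterminate form.

For exponential indeterminate forms, take the natural log:
  Let L = lim(x→0) (7x)^(sin(2x))
  Then ln(L) = lim(x→0) [exponent × ln(base)]
  Evaluate using L'Hôpital or standard limits, then exponentiate.
  L = 1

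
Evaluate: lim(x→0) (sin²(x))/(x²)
This is a 0/0 indeterminate form.

Apply L'Hôpital's rule: differentiate numerator and denominator separately.
  f(x) = sin(x)^2   ⇒   f'(x) = 2·sin(x)·cos(x)
  g(x) = x^2   ⇒   g'(x) = 2·x
  lim(x→0) f'(x)/g'(x) = lim(x→0) (2·sin(x)·cos(x))/(2·x)
  = 1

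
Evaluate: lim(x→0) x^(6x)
This is an exponential indeterminate form.

For exponential indeterminate forms, take the natural log:
  Let L = lim(x→0) x^(6x)
  Then ln(L) = lim(x→0) [exponent × ln(base)]
  Evaluate using L'Hôpital or standard limits, then exponentiate.
  L = 1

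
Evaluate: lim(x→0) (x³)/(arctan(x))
This is a 0/0 indeterminate form.

Apply L'Hôpital's rule: differentiate numerator and denominator separately.
  f(x) = x^3   ⇒   f'(x) = 3·x^2
  g(x) = atan(x)   ⇒   g'(x) = 1/(x^2 + 1)
  lim(x→0) f'(x)/g'(x) = lim(x→0) (3·x^2)/(1/(x^2 + 1))
  = 0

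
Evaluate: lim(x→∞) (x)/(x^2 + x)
This is an ∞/∞ indeterminate form.

Apply L'Hôpital's rule: differentiate numerator and denominator separately.
  f(x) = x   ⇒   f'(x) = 1
  g(x) = x^2 + x   ⇒   g'(x) = 2·x + 1
  lim(x→∞) f'(x)/g'(x) = lim(x→∞) (1)/(2·x + 1)
  = 0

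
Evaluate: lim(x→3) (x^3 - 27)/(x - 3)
This is a standard limit.

Factor or rationalize the expression:
  lim(x→3) (x^3 - 27)/(x - 3) = 27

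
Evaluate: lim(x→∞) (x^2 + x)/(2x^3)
This is an ∞/∞ indeterminate form.

Apply L'Hôpital's rule: differentiate numerator and denominator separately.
  f(x) = x^2 + x   ⇒   f'(x) = 2·x + 1
  g(x) = 2·x^3   ⇒   g'(x) = 6·x^2
  lim(x→∞) f'(x)/g'(x) = lim(x→∞) (2·x + 1)/(6·x^2)
  = 0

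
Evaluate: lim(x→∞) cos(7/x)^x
This is an exponential indeterminate form.

For exponential indeterminate forms, take the natural log:
  Let L = lim(x→∞) cos(7/x)^x
  Then ln(L) = lim(x→∞) [exponent × ln(base)]
  Evaluate using L'Hôpital or standard limits, then exponentiate.
  L = 1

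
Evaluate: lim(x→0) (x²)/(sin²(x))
This is a 0/0 indeterminate form.

Apply L'Hôpital's rule: differentiate numerator and denominator separately.
  f(x) = x^2   ⇒   f'(x) = 2·x
  g(x) = sin(x)^2   ⇒   g'(x) = 2·sin(x)·cos(x)
  lim(x→0) f'(x)/g'(x) = lim(x→0) (2·x)/(2·sin(x)·cos(x))
  = 1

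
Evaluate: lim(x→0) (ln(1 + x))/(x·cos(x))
This is a 0/0 indeterminate form.

Apply L'Hôpital's rule: differentiate numerator and denominator separately.
  f(x) = ln(x + 1)   ⇒   f'(x) = 1/(x + 1)
  g(x) = x·cos(x)   ⇒   g'(x) = -x·sin(x) + cos(x)
  lim(x→0) f'(x)/g'(x) = lim(x→0) (1/(x + 1))/(-x·sin(x) + cos(x))
  = 1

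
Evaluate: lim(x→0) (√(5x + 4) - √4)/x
This is a standard limit.

Factor or rationalize the expression:
  lim(x→0) (√(5x + 4) - √4)/x = 5/4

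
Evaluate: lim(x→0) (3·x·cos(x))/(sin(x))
This is a 0/0 indeterminate form.

Apply L'Hôpital's rule: differentiate numerator and denominator separately.
  f(x) = 3·x·cos(x)   ⇒   f'(x) = -3·x·sin(x) + 3·cos(x)
  g(x) = sin(x)   ⇒   g'(x) = cos(x)
  lim(x→0) f'(x)/g'(x) = lim(x→0) (-3·x·sin(x) + 3·cos(x))/(cos(x))
  = 3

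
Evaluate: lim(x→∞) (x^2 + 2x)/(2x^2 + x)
This is an ∞/∞ indeterminate form.

Apply L'Hôpital's rule: differentiate numerator and denominator separately.
  f(x) = x^2 + 2·x   ⇒   f'(x) = 2·x + 2
  g(x) = 2·x^2 + x   ⇒   g'(x) = 4·x + 1
  lim(x→∞) f'(x)/g'(x) = lim(x→∞) (2·x + 2)/(4·x + 1)
  = 1/2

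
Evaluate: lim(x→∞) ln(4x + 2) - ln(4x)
This is an ∞-∞ indeterminate form.

Combine fractions or rationalize to convert ∞-∞ to 0/0 form:
  lim(x→∞) ln(4x + 2) - ln(4x) = 0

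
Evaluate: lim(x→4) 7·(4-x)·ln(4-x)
This is a 0·∞ indeterminate form.

Rewrite 0·∞ as a quotient (0/0 or ∞/∞ form), then apply L'Hôpital's rule:
  lim(x→4) 7·(4-x)·ln(4-x) = 0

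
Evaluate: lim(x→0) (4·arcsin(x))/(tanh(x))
This is a 0/0 indeterminate form.

Apply L'Hôpital's rule: differentiate numerator and denominator separately.
  f(x) = 4·asin(x)   ⇒   f'(x) = 4/sqrt(1 - x^2)
  g(x) = tanh(x)   ⇒   g'(x) = 1 - tanh(x)^2
  lim(x→0) f'(x)/g'(x) = lim(x→0) (4/sqrt(1 - x^2))/(1 - tanh(x)^2)
  = 4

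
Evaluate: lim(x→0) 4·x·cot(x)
This is a 0·∞ indeterminate form.

Rewrite 0·∞ as a quotient (0/0 or ∞/∞ form), then apply L'Hôpital's rule:
  lim(x→0) 4·x·cot(x) = 4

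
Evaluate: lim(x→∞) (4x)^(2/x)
This is an exponential indeterminate form.

For exponential indeterminate forms, take the natural log:
  Let L = lim(x→∞) (4x)^(2/x)
  Then ln(L) = lim(x→∞) [exponent × ln(base)]
  Evaluate using L'Hôpital or standard limits, then exponentiate.
  L = 1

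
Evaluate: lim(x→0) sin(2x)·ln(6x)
This is a 0·∞ indeterminate form.

Rewrite 0·∞ as a quotient (0/0 or ∞/∞ form), then apply L'Hôpital's rule:
  lim(x→0) sin(2x)·ln(6x) = 0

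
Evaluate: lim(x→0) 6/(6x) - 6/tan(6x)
This is an ∞-∞ indeterminate form.

Combine fractions or rationalize to convert ∞-∞ to 0/0 form:
  lim(x→0) 6/(6x) - 6/tan(6x) = 0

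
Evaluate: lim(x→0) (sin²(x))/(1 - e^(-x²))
This is a 0/0 indeterminate form.

Apply L'Hôpital's rule: differentiate numerator and denominator separately.
  f(x) = sin(x)^2   ⇒   f'(x) = 2·sin(x)·cos(x)
  g(x) = 1 - e^(-x^2)   ⇒   g'(x) = 2·x·e^(-x^2)
  lim(x→0) f'(x)/g'(x) = lim(x→0) (2·sin(x)·cos(x))/(2·x·e^(-x^2))
  = 1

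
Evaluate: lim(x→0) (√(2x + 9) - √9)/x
This is a standard limit.

Factor or rationalize the expression:
  lim(x→0) (√(2x + 9) - √9)/x = 1/3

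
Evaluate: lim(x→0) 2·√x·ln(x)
This is a 0·∞ indeterminate form.

Rewrite 0·∞ as a quotient (0/0 or ∞/∞ form), then apply L'Hôpital's rule:
  lim(x→0) 2·√x·ln(x) = 0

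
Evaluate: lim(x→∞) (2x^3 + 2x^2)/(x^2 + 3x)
This is an ∞/∞ indeterminate form.

Apply L'Hôpital's rule: differentiate numerator and denominator separately.
  f(x) = 2·x^3 + 2·x^2   ⇒   f'(x) = 6·x^2 + 4·x
  g(x) = x^2 + 3·x   ⇒   g'(x) = 2·x + 3
  lim(x→∞) f'(x)/g'(x) = lim(x→∞) (6·x^2 + 4·x)/(2·x + 3)
  = ∞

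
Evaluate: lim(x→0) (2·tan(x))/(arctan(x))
This is a 0/0 indeterminate form.

Apply L'Hôpital's rule: differentiate numerator and denominator separately.
  f(x) = 2·tan(x)   ⇒   f'(x) = 2·tan(x)^2 + 2
  g(x) = atan(x)   ⇒   g'(x) = 1/(x^2 + 1)
  lim(x→0) f'(x)/g'(x) = lim(x→0) (2·tan(x)^2 + 2)/(1/(x^2 + 1))
  = 2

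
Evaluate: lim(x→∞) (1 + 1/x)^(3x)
This is an exponential indeterminate form.

For exponential indeterminate forms, take the natural log:
  Let L = lim(x→∞) (1 + 1/x)^(3x)
  Then ln(L) = lim(x→∞) [exponent × ln(base)]
  Evaluate using L'Hôpital or standard limits, then exponentiate.
  L = e^(3)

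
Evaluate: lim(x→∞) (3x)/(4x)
This is an ∞/∞ indeterminate form.

Apply L'Hôpital's rule: differentiate numerator and denominator separately.
  f(x) = 3·x   ⇒   f'(x) = 3
  g(x) = 4·x   ⇒   g'(x) = 4
  lim(x→∞) f'(x)/g'(x) = lim(x→∞) (3)/(4)
  = 3/4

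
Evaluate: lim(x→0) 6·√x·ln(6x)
This is a 0·∞ indeterminate form.

Rewrite 0·∞ as a quotient (0/0 or ∞/∞ form), then apply L'Hôpital's rule:
  lim(x→0) 6·√x·ln(6x) = 0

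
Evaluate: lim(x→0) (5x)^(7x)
This is an exponential indeterminate form.

For exponential indeterminate forms, take the natural log:
  Let L = lim(x→0) (5x)^(7x)
  Then ln(L) = lim(x→0) [exponent × ln(base)]
  Evaluate using L'Hôpital or standard limits, then exponentiate.
  L = 1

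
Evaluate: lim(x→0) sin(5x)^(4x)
This is an exponential indeterminate form.

For exponential indeterminate forms, take the natural log:
  Let L = lim(x→0) sin(5x)^(4x)
  Then ln(L) = lim(x→0) [exponent × ln(base)]
  Evaluate using L'Hôpital or standard limits, then exponentiate.
  L = 1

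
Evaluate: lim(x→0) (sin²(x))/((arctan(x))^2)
This is a 0/0 indeterminate form.

Apply L'Hôpital's rule: differentiate numerator and denominator separately.
  f(x) = sin(x)^2   ⇒   f'(x) = 2·sin(x)·cos(x)
  g(x) = atan(x)^2   ⇒   g'(x) = 2·atan(x)/(x^2 + 1)
  lim(x→0) f'(x)/g'(x) = lim(x→0) (2·sin(x)·cos(x))/(2·atan(x)/(x^2 + 1))
  = 1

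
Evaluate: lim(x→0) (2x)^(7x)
This is an exponential indeterminate form.

For exponential indeterminate forms, take the natural log:
  Let L = lim(x→0) (2x)^(7x)
  Then ln(L) = lim(x→0) [exponent × ln(base)]
  Evaluate using L'Hôpital or standard limits, then exponentiate.
  L = 1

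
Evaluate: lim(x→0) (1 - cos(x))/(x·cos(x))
This is a 0/0 indeterminate form.

Apply L'Hôpital's rule: differentiate numerator and denominator separately.
  f(x) = 1 - cos(x)   ⇒   f'(x) = sin(x)
  g(x) = x·cos(x)   ⇒   g'(x) = -x·sin(x) + cos(x)
  lim(x→0) f'(x)/g'(x) = lim(x→0) (sin(x))/(-x·sin(x) + cos(x))
  = 0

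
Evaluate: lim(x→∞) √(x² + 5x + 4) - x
This is an ∞-∞ indeterminate form.

Combine fractions or rationalize to convert ∞-∞ to 0/0 form:
  lim(x→∞) √(x² + 5x + 4) - x = 5/2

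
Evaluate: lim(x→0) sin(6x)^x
This is an exponential indeterminate form.

For exponential indeterminate forms, take the natural log:
  Let L = lim(x→0) sin(6x)^x
  Then ln(L) = lim(x→0) [exponent × ln(base)]
  Evaluate using L'Hôpital or standard limits, then exponentiate.
  L = 1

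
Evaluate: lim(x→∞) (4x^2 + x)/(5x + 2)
This is an ∞/∞ indeterminate form.

Apply L'Hôpital's rule: differentiate numerator and denominator separately.
  f(x) = 4·x^2 + x   ⇒   f'(x) = 8·x + 1
  g(x) = 5·x + 2   ⇒   g'(x) = 5
  lim(x→∞) f'(x)/g'(x) = lim(x→∞) (8·x + 1)/(5)
  = ∞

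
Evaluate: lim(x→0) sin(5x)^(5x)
This is an exponential indeterminate form.

For exponential indeterminate forms, take the natural log:
  Let L = lim(x→0) sin(5x)^(5x)
  Then ln(L) = lim(x→0) [exponent × ln(base)]
  Evaluate using L'Hôpital or standard limits, then exponentiate.
  L = 1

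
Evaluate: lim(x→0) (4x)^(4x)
This is an exponential indeterminate form.

For exponential indeterminate forms, take the natural log:
  Let L = lim(x→0) (4x)^(4x)
  Then ln(L) = lim(x→0) [exponent × ln(base)]
  Evaluate using L'Hôpital or standard limits, then exponentiate.
  L = 1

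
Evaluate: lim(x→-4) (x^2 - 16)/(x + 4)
This is a standard limit.

Factor or rationalize the expression:
  lim(x→-4) (x^2 - 16)/(x + 4) = -8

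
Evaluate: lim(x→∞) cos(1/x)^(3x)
This is an exponential indeterminate form.

For exponential indeterminate forms, take the natural log:
  Let L = lim(x→∞) cos(1/x)^(3x)
  Then ln(L) = lim(x→∞) [exponent × ln(base)]
  Evaluate using L'Hôpital or standard limits, then exponentiate.
  L = 1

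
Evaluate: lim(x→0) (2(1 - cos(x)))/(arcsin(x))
This is a 0/0 indeterminate form.

Apply L'Hôpital's rule: differentiate numerator and denominator separately.
  f(x) = 2 - 2·cos(x)   ⇒   f'(x) = 2·sin(x)
  g(x) = asin(x)   ⇒   g'(x) = 1/sqrt(1 - x^2)
  lim(x→0) f'(x)/g'(x) = lim(x→0) (2·sin(x))/(1/sqrt(1 - x^2))
  = 0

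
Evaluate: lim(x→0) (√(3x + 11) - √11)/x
This is a standard limit.

Factor or rationalize the expression:
  lim(x→0) (√(3x + 11) - √11)/x = 3·sqrt(11)/22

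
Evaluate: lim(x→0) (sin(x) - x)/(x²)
This is a 0/0 indeterminate form.

Apply L'Hôpital's rule: differentiate numerator and denominator separately.
  f(x) = -x + sin(x)   ⇒   f'(x) = cos(x) - 1
  g(x) = x^2   ⇒   g'(x) = 2·x
  lim(x→0) f'(x)/g'(x) = lim(x→0) (cos(x) - 1)/(2·x)
  = 0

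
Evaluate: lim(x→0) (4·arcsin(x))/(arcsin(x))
This is a 0/0 indeterminate form.

Apply L'Hôpital's rule: differentiate numerator and denominator separately.
  f(x) = 4·asin(x)   ⇒   f'(x) = 4/sqrt(1 - x^2)
  g(x) = asin(x)   ⇒   g'(x) = 1/sqrt(1 - x^2)
  lim(x→0) f'(x)/g'(x) = lim(x→0) (4/sqrt(1 - x^2))/(1/sqrt(1 - x^2))
  = 4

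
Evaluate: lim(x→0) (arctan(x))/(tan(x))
This is a 0/0 indeterminate form.

Apply L'Hôpital's rule: differentiate numerator and denominator separately.
  f(x) = atan(x)   ⇒   f'(x) = 1/(x^2 + 1)
  g(x) = tan(x)   ⇒   g'(x) = tan(x)^2 + 1
  lim(x→0) f'(x)/g'(x) = lim(x→0) (1/(x^2 + 1))/(tan(x)^2 + 1)
  = 1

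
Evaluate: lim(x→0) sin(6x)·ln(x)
This is a 0·∞ indeterminate form.

Rewrite 0·∞ as a quotient (0/0 or ∞/∞ form), then apply L'Hôpital's rule:
  lim(x→0) sin(6x)·ln(x) = 0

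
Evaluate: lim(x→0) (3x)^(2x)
This is an exponential indeterminate form.

For exponential indeterminate forms, take the natural log:
  Let L = lim(x→0) (3x)^(2x)
  Then ln(L) = lim(x→0) [exponent × ln(base)]
  Evaluate using L'Hôpital or standard limits, then exponentiate.
  L = 1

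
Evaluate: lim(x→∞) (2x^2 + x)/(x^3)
This is an ∞/∞ indeterminate form.

Apply L'Hôpital's rule: differentiate numerator and denominator separately.
  f(x) = 2·x^2 + x   ⇒   f'(x) = 4·x + 1
  g(x) = x^3   ⇒   g'(x) = 3·x^2
  lim(x→∞) f'(x)/g'(x) = lim(x→∞) (4·x + 1)/(3·x^2)
  = 0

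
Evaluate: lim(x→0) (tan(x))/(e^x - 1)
This is a 0/0 indeterminate form.

Apply L'Hôpital's rule: differentiate numerator and denominator separately.
  f(x) = tan(x)   ⇒   f'(x) = tan(x)^2 + 1
  g(x) = e^(x) - 1   ⇒   g'(x) = e^(x)
  lim(x→0) f'(x)/g'(x) = lim(x→0) (tan(x)^2 + 1)/(e^(x))
  = 1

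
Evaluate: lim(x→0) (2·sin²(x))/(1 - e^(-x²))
This is a 0/0 indeterminate form.

Apply L'Hôpital's rule: differentiate numerator and denominator separately.
  f(x) = 2·sin(x)^2   ⇒   f'(x) = 4·sin(x)·cos(x)
  g(x) = 1 - e^(-x^2)   ⇒   g'(x) = 2·x·e^(-x^2)
  lim(x→0) f'(x)/g'(x) = lim(x→0) (4·sin(x)·cos(x))/(2·x·e^(-x^2))
  = 2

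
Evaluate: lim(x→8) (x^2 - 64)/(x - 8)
This is a standard limit.

Factor or rationalize the expression:
  lim(x→8) (x^2 - 64)/(x - 8) = 16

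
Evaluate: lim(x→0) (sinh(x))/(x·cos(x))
This is a 0/0 indeterminate form.

Apply L'Hôpital's rule: differentiate numerator and denominator separately.
  f(x) = sinh(x)   ⇒   f'(x) = cosh(x)
  g(x) = x·cos(x)   ⇒   g'(x) = -x·sin(x) + cos(x)
  lim(x→0) f'(x)/g'(x) = lim(x→0) (cosh(x))/(-x·sin(x) + cos(x))
  = 1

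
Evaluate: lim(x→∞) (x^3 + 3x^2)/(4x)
This is an ∞/∞ indeterminate form.

Apply L'Hôpital's rule: differentiate numerator and denominator separately.
  f(x) = x^3 + 3·x^2   ⇒   f'(x) = 3·x^2 + 6·x
  g(x) = 4·x   ⇒   g'(x) = 4
  lim(x→∞) f'(x)/g'(x) = lim(x→∞) (3·x^2 + 6·x)/(4)
  = ∞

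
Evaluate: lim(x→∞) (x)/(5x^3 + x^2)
This is an ∞/∞ indeterminate form.

Apply L'Hôpital's rule: differentiate numerator and denominator separately.
  f(x) = x   ⇒   f'(x) = 1
  g(x) = 5·x^3 + x^2   ⇒   g'(x) = 15·x^2 + 2·x
  lim(x→∞) f'(x)/g'(x) = lim(x→∞) (1)/(15·x^2 + 2·x)
  = 0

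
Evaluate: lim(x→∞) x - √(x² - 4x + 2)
This is an ∞-∞ indeterminate form.

Combine fractions or rationalize to convert ∞-∞ to 0/0 form:
  lim(x→∞) x - √(x² - 4x + 2) = 2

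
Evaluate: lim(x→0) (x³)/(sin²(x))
This is a 0/0 indeterminate form.

Apply L'Hôpital's rule: differentiate numerator and denominator separately.
  f(x) = x^3   ⇒   f'(x) = 3·x^2
  g(x) = sin(x)^2   ⇒   g'(x) = 2·sin(x)·cos(x)
  lim(x→0) f'(x)/g'(x) = lim(x→0) (3·x^2)/(2·sin(x)·cos(x))
  = 0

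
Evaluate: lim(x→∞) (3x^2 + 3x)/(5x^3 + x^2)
This is an ∞/∞ indeterminate form.

Apply L'Hôpital's rule: differentiate numerator and denominator separately.
  f(x) = 3·x^2 + 3·x   ⇒   f'(x) = 6·x + 3
  g(x) = 5·x^3 + x^2   ⇒   g'(x) = 15·x^2 + 2·x
  lim(x→∞) f'(x)/g'(x) = lim(x→∞) (6·x + 3)/(15·x^2 + 2·x)
  = 0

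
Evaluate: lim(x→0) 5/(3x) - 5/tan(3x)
This is an ∞-∞ indeterminate form.

Combine fractions or rationalize to convert ∞-∞ to 0/0 form:
  lim(x→0) 5/(3x) - 5/tan(3x) = 0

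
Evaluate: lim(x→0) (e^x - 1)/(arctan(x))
This is a 0/0 indeterminate form.

Apply L'Hôpital's rule: differentiate numerator and denominator separately.
  f(x) = e^(x) - 1   ⇒   f'(x) = e^(x)
  g(x) = atan(x)   ⇒   g'(x) = 1/(x^2 + 1)
  lim(x→0) f'(x)/g'(x) = lim(x→0) (e^(x))/(1/(x^2 + 1))
  = 1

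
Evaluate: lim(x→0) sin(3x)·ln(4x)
This is a 0·∞ indeterminate form.

Rewrite 0·∞ as a quotient (0/0 or ∞/∞ form), then apply L'Hôpital's rule:
  lim(x→0) sin(3x)·ln(4x) = 0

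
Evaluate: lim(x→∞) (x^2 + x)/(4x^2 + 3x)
This is an ∞/∞ indeterminate form.

Apply L'Hôpital's rule: differentiate numerator and denominator separately.
  f(x) = x^2 + x   ⇒   f'(x) = 2·x + 1
  g(x) = 4·x^2 + 3·x   ⇒   g'(x) = 8·x + 3
  lim(x→∞) f'(x)/g'(x) = lim(x→∞) (2·x + 1)/(8·x + 3)
  = 1/4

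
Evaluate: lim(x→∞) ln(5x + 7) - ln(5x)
This is an ∞-∞ indeterminate form.

Combine fractions or rationalize to convert ∞-∞ to 0/0 form:
  lim(x→∞) ln(5x + 7) - ln(5x) = 0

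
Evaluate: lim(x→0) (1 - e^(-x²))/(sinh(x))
This is a 0/0 indeterminate form.

Apply L'Hôpital's rule: differentiate numerator and denominator separately.
  f(x) = 1 - e^(-x^2)   ⇒   f'(x) = 2·x·e^(-x^2)
  g(x) = sinh(x)   ⇒   g'(x) = cosh(x)
  lim(x→0) f'(x)/g'(x) = lim(x→0) (2·x·e^(-x^2))/(cosh(x))
  = 0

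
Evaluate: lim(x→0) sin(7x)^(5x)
This is an exponential indeterminate form.

For exponential indeterminate forms, take the natural log:
  Let L = lim(x→0) sin(7x)^(5x)
  Then ln(L) = lim(x→0) [exponent × ln(base)]
  Evaluate using L'Hôpital or standard limits, then exponentiate.
  L = 1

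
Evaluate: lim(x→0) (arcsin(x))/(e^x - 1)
This is a 0/0 indeterminate form.

Apply L'Hôpital's rule: differentiate numerator and denominator separately.
  f(x) = asin(x)   ⇒   f'(x) = 1/sqrt(1 - x^2)
  g(x) = e^(x) - 1   ⇒   g'(x) = e^(x)
  lim(x→0) f'(x)/g'(x) = lim(x→0) (1/sqrt(1 - x^2))/(e^(x))
  = 1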